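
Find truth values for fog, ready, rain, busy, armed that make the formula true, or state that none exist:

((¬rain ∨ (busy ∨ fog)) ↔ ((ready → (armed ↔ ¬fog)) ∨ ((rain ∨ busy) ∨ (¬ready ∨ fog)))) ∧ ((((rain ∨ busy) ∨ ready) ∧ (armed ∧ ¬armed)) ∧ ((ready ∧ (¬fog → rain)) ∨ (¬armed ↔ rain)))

Case armed = True: the conjunct ¬armed is False.
Case armed = False: the conjunct armed is False.
Both cases fail — unsatisfiable.

Unsatisfiable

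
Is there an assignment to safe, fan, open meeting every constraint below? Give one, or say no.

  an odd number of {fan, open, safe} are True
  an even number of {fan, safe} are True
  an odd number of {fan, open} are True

safe=F, fan=F, open=T

{fan, open, safe}: 1 true → odd ✓
{fan, safe}: 0 true → even ✓
{fan, open}: 1 true → odd ✓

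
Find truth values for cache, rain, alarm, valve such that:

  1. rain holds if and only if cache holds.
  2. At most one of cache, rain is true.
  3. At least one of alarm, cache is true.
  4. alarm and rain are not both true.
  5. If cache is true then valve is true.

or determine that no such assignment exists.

cache = False, rain = False, alarm = True, valve = True

  (1) rain=F, cache=F — same ✓
  (2) {cache, rain}: 0 true — at most one ✓
  (3) {alarm, cache}: 1 true — at least one ✓
  (4) alarm=T, rain=F — not both ✓
  (5) cache=F ⇒ valve: vacuous ✓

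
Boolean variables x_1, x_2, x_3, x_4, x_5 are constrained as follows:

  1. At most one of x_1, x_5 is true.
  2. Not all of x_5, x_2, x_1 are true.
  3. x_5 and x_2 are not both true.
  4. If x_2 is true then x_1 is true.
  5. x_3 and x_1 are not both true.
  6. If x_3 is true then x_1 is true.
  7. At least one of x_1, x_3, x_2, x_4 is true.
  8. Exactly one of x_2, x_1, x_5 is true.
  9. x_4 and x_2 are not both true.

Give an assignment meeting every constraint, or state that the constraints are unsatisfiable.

x_1 = True, x_2 = False, x_3 = False, x_4 = False, x_5 = False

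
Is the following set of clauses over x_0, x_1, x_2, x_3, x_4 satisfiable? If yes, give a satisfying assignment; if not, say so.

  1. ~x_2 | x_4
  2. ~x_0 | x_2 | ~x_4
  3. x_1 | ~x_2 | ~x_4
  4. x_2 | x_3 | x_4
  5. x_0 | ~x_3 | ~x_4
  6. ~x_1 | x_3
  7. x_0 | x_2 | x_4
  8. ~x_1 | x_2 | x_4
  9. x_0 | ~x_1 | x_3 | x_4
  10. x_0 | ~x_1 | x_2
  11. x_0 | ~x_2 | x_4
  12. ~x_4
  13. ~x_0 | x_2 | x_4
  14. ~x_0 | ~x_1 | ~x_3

UNSATISFIABLE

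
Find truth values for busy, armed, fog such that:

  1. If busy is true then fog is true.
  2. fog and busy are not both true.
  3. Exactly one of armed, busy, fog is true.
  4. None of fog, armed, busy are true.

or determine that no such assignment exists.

Case armed = True:
  Constraint (4) is violated (armed=T) — contradiction.
Case armed = False:
  (4) forces fog = False.
  (1) with fog=F forces busy = False.
  Constraint (3) is violated (armed=F, busy=F, fog=F) — contradiction.
Both cases fail — unsatisfiable.

Unsatisfiable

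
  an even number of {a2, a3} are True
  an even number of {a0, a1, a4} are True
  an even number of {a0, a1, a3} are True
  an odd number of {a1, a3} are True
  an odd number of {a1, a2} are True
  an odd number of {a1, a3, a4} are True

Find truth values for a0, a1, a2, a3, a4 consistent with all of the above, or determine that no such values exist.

a0: True, a1: True, a2: False, a3: False, a4: False

{a2, a3}: 0 true → even ✓
{a0, a1, a4}: 2 true → even ✓
{a0, a1, a3}: 2 true → even ✓
{a1, a3}: 1 true → odd ✓
{a1, a2}: 1 true → odd ✓
{a1, a3, a4}: 1 true → odd ✓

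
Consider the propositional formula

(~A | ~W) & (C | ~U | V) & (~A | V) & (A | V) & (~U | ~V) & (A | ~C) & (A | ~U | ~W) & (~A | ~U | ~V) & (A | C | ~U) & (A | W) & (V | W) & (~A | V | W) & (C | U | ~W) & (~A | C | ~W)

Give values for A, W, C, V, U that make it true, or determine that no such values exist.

Try A = False:
  (A | V) forces V = True.
  (~U | ~V) forces U = False.
  (A | ~C) forces C = False.
  (A | W) forces W = True.
  clause (C | U | ~W) is falsified — backtrack.
So A = True.
  then (~A | ~W) forces W = False.
  then (~A | V) forces V = True.
  then (~U | ~V) forces U = False.
Set C = True.
All clauses satisfied.

A = True, W = False, C = True, V = True, U = False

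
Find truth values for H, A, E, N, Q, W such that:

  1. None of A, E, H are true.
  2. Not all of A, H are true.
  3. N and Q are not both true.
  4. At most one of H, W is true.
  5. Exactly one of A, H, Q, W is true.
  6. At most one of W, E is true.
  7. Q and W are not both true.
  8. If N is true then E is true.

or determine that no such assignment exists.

H: False; A: False; E: False; N: False; Q: True; W: False

  (1) {A, E, H}: 0 true — none ✓
  (2) {A, H}: 0/2 true — not all ✓
  (3) N=F, Q=T — not both ✓
  (4) {H, W}: 0 true — at most one ✓
  (5) {A, H, Q, W}: 1 true — exactly one ✓
  (6) {W, E}: 0 true — at most one ✓
  (7) Q=T, W=F — not both ✓
  (8) N=F ⇒ E: vacuous ✓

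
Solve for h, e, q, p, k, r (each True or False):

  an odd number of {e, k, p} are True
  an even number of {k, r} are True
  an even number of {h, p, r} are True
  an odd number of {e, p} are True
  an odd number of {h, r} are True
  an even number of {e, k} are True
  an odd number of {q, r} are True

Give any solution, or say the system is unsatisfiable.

h = True, e = False, q = True, p = True, k = False, r = False

{e, k, p}: 1 true → odd ✓
{k, r}: 0 true → even ✓
{h, p, r}: 2 true → even ✓
{e, p}: 1 true → odd ✓
{h, r}: 1 true → odd ✓
{e, k}: 0 true → even ✓
{q, r}: 1 true → odd ✓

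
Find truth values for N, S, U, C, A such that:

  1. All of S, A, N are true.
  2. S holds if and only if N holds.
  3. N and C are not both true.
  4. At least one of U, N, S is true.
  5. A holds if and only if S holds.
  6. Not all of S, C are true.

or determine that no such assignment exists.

N = True; S = True; U = True; C = False; A = True

  (1) {S, A, N}: all 3 true ✓
  (2) S=T, N=T — same ✓
  (3) N=T, C=F — not both ✓
  (4) {U, N, S}: 3 true — at least one ✓
  (5) A=T, S=T — same ✓
  (6) {S, C}: 1/2 true — not all ✓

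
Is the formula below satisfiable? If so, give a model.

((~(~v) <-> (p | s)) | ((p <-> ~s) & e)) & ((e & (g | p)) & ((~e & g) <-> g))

g = False, e = True, s = False, p = True, v = False

  (~(~v) <-> (p | s)) | ((p <-> ~s) & e) = True
    ~(~v) <-> (p | s) = False
      ~(~v) = False
        ~v = True
      p | s = True
    (p <-> ~s) & e = True
      p <-> ~s = True
        ~s = True
  (e & (g | p)) & ((~e & g) <-> g) = True
    e & (g | p) = True
      g | p = True
    (~e & g) <-> g = True
      ~e & g = False
        ~e = False
Both conjuncts True, so the formula holds.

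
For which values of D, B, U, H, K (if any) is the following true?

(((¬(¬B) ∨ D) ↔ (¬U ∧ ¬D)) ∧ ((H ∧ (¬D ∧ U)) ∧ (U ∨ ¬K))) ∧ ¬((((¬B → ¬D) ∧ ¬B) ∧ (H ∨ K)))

Case D = True: the conjunct (¬(¬B) ∨ D) ↔ (¬U ∧ ¬D) becomes (¬(¬B) ∨ True) ↔ (¬U ∧ False) = False.
Case D = False: the formula simplifies to ((¬(¬B) ↔ ¬U) ∧ ((H ∧ U) ∧ (U ∨ ¬K))) ∧ ¬((¬B ∧ (H ∨ K))).
  U = True: simplifies to (¬B ∧ H) ∧ ¬((¬B ∧ (H ∨ K))).
    B = True: the conjunct ¬B is False.
    B = False: simplifies to H ∧ ¬((H ∨ K)).
      H = True: the conjunct ¬((H ∨ K)) becomes ¬((True ∨ K)) = False.
      H = False: the conjunct H is False.
  U = False: the conjunct U is False.
Both cases fail — unsatisfiable.

Unsatisfiable — no assignment works.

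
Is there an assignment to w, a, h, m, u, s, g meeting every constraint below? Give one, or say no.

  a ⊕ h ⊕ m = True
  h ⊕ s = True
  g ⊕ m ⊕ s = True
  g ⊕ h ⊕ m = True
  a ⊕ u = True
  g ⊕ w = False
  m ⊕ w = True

No satisfying assignment exists.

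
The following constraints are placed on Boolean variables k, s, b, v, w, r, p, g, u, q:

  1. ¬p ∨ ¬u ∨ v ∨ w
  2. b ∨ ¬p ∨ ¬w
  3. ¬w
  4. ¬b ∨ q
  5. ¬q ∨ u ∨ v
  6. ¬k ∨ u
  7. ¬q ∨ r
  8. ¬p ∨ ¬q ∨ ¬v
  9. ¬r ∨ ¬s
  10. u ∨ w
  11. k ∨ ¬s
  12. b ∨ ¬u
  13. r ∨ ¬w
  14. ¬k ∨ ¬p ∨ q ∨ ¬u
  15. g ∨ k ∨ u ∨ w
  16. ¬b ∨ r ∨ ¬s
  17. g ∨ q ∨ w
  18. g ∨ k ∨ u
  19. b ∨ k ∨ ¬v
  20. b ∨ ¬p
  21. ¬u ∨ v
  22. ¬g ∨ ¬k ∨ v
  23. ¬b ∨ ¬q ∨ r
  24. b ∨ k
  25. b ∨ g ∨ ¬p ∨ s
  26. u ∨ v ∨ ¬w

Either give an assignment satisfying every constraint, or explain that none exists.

k = False, s = False, b = True, v = True, w = False, r = True, p = False, g = False, u = True, q = True

Unit clause (¬w) forces w = False.
In (u ∨ w) only u is left, so u = True.
In (b ∨ ¬u) only b is left, so b = True.
In (¬u ∨ v) only v is left, so v = True.
In (¬b ∨ q) only q is left, so q = True.
In (¬q ∨ r) only r is left, so r = True.
In (¬p ∨ ¬q ∨ ¬v) only ¬p is left, so p = False.
In (¬r ∨ ¬s) only ¬s is left, so s = False.
Set k = False.
Set g = False.
All clauses satisfied.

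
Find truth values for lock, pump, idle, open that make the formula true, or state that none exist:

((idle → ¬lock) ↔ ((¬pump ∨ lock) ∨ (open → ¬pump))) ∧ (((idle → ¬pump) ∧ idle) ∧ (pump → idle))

lock = False; pump = False; idle = True; open = True

  (idle → ¬lock) ↔ ((¬pump ∨ lock) ∨ (open → ¬pump)) = True
    idle → ¬lock = True
      ¬lock = True
    (¬pump ∨ lock) ∨ (open → ¬pump) = True
      ¬pump ∨ lock = True
        ¬pump = True
      open → ¬pump = True
        ¬pump = True
  ((idle → ¬pump) ∧ idle) ∧ (pump → idle) = True
    (idle → ¬pump) ∧ idle = True
      idle → ¬pump = True
        ¬pump = True
    pump → idle = True
Both conjuncts True, so the formula holds.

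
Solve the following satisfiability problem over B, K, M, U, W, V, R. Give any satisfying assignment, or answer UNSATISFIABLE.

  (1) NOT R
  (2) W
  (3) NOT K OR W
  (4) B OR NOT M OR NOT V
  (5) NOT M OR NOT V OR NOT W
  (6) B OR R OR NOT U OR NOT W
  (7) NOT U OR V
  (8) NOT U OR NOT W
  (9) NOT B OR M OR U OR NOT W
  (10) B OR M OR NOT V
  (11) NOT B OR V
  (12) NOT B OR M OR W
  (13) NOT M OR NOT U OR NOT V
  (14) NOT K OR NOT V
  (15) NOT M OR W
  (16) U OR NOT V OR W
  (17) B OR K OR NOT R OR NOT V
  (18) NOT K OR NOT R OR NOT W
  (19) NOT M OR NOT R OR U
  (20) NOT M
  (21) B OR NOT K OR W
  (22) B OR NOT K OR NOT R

Unit clause (NOT R) forces R = False.
Unit clause (W) forces W = True.
In (NOT U OR NOT W) only NOT U is left, so U = False.
Unit clause (NOT M) forces M = False.
In (NOT B OR M OR U OR NOT W) only NOT B is left, so B = False.
In (B OR M OR NOT V) only NOT V is left, so V = False.
Set K = True.
All clauses satisfied.

B=F, K=T, M=F, U=F, W=T, V=F, R=F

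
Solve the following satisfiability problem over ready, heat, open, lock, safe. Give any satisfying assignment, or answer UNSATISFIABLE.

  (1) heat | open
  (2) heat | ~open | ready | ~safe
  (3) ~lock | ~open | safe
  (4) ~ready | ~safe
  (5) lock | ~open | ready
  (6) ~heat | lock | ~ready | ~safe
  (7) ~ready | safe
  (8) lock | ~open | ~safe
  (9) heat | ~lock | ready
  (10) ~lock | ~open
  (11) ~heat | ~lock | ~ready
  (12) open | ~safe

ready=F; heat=T; open=F; lock=T; safe=F

Set ready = False.
Try heat = False:
  (heat | open) forces open = True.
  (heat | ~open | ready | ~safe) forces safe = False.
  (~lock | ~open | safe) forces lock = False.
  clause (lock | ~open | ready) is falsified — backtrack.
So heat = True.
Set open = False.
  then (open | ~safe) forces safe = False.
Set lock = True.
All clauses satisfied.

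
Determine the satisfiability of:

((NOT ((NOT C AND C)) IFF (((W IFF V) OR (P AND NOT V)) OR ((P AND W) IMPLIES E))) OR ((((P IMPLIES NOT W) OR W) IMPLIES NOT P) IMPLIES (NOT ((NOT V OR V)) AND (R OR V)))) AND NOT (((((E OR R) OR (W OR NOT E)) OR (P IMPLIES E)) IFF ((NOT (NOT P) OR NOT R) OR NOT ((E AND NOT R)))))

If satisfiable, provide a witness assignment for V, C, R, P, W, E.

Unsatisfiable — no assignment works.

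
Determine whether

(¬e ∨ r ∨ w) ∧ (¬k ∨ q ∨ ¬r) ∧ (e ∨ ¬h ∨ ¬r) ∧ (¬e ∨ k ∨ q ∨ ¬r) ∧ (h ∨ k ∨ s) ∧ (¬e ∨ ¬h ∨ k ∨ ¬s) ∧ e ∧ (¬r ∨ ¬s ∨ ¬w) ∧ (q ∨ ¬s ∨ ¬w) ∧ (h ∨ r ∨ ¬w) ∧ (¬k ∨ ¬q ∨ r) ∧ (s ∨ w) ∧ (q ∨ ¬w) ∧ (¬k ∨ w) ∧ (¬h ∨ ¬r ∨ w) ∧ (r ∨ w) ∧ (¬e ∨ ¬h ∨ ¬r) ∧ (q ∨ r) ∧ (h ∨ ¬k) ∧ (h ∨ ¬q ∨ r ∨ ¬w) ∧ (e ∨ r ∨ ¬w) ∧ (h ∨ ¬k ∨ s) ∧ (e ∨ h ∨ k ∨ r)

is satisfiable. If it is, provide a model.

r = False, q = True, k = False, h = True, s = False, e = True, w = True

Unit clause (e) forces e = True.
Set r = False.
  then (¬e ∨ r ∨ w) forces w = True.
  then (h ∨ r ∨ ¬w) forces h = True.
  then (q ∨ ¬w) forces q = True.
  then (¬k ∨ ¬q ∨ r) forces k = False.
  then (¬e ∨ ¬h ∨ k ∨ ¬s) forces s = False.
All clauses satisfied.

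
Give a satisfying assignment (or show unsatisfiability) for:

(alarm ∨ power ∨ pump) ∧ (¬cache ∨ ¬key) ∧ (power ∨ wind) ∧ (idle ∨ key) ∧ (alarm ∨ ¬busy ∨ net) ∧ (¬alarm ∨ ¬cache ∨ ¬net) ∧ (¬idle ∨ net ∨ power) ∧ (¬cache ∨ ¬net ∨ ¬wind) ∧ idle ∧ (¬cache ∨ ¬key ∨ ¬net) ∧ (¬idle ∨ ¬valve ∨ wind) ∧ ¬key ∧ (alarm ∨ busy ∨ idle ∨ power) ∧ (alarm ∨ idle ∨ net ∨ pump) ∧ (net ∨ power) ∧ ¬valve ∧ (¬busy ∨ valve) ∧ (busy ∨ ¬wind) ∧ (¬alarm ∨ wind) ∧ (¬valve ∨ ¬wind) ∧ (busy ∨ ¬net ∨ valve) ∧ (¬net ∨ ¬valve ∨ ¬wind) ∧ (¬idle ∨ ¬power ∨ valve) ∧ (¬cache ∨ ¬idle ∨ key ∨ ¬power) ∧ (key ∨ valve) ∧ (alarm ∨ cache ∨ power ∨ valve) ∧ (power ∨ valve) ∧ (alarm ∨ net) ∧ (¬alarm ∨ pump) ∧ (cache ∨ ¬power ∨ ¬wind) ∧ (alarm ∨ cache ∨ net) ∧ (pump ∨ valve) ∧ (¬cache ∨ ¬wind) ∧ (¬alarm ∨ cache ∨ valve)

Unsatisfiable

Case valve = True:
  Clause (¬valve) is falsified — contradiction.
Case valve = False:
  (idle) forces idle = True.
  (¬key) forces key = False.
  Clause (key ∨ valve) is falsified — contradiction.
Both cases fail, so the formula is unsatisfiable.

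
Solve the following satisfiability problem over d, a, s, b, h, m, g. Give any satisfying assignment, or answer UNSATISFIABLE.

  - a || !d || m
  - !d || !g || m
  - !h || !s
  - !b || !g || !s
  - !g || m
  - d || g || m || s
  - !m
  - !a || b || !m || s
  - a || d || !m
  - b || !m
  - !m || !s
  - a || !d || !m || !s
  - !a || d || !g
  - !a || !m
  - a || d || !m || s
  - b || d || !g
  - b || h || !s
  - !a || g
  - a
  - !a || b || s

Case a = True:
  (!m) forces m = False.
  (!g || m) forces g = False.
  Clause (!a || g) is falsified — contradiction.
Case a = False:
  Clause (a) is falsified — contradiction.
Both cases fail, so the formula is unsatisfiable.

The formula is unsatisfiable.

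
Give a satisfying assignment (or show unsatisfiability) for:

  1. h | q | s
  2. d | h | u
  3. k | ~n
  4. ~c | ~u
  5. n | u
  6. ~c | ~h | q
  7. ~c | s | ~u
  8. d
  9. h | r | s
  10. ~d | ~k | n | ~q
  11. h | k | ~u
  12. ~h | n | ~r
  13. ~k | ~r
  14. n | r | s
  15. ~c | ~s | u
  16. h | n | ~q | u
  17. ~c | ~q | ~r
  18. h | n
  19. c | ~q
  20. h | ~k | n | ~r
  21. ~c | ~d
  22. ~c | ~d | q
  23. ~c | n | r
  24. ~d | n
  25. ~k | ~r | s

Unit clause (d) forces d = True.
In (~c | ~d) only ~c is left, so c = False.
In (~d | n) only n is left, so n = True.
In (k | ~n) only k is left, so k = True.
In (~k | ~r) only ~r is left, so r = False.
In (c | ~q) only ~q is left, so q = False.
Set s = True.
Set h = False.
Set u = True.
All clauses satisfied.

q = False; n = True; r = False; s = True; h = False; k = True; d = True; c = False; u = True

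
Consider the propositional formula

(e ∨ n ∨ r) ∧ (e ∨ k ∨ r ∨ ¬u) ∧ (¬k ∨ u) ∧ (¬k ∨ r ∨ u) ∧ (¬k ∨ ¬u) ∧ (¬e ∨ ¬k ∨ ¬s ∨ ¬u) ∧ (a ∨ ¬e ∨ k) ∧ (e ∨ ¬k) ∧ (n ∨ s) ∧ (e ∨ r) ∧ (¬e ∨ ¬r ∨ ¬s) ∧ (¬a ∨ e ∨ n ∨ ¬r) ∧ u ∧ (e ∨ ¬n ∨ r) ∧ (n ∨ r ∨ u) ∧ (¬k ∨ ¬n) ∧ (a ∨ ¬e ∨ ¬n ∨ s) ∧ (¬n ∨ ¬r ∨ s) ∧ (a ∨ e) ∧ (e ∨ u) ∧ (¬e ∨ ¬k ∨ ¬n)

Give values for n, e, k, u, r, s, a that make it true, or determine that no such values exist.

Unit clause (u) forces u = True.
In (¬k ∨ ¬u) only ¬k is left, so k = False.
Set n = True.
Set e = True.
  then (a ∨ ¬e ∨ k) forces a = True.
Try r = True:
  (¬e ∨ ¬r ∨ ¬s) forces s = False.
  clause (¬n ∨ ¬r ∨ s) is falsified — backtrack.
So r = False.
Set s = False.
All clauses satisfied.

n = True, e = True, k = False, u = True, r = False, s = False, a = True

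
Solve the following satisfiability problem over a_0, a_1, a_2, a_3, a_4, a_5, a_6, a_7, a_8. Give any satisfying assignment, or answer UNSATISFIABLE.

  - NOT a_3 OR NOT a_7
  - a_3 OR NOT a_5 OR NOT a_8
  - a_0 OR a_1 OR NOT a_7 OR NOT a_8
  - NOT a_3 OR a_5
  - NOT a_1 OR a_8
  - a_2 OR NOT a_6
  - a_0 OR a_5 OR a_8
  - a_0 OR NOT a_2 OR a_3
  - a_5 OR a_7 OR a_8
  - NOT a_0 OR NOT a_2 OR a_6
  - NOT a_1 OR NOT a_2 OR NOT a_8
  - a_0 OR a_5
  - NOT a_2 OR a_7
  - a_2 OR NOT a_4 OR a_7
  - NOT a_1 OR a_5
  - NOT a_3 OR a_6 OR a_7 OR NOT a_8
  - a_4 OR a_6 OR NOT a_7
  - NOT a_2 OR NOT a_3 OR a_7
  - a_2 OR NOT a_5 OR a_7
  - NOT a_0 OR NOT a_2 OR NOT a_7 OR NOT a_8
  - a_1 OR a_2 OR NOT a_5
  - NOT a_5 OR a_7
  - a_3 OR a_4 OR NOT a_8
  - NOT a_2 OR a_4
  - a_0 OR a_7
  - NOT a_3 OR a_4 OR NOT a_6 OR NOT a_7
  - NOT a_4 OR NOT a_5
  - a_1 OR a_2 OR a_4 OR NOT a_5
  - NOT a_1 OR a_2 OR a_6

a_0 = True; a_1 = False; a_2 = False; a_3 = False; a_4 = True; a_5 = False; a_6 = False; a_7 = True; a_8 = False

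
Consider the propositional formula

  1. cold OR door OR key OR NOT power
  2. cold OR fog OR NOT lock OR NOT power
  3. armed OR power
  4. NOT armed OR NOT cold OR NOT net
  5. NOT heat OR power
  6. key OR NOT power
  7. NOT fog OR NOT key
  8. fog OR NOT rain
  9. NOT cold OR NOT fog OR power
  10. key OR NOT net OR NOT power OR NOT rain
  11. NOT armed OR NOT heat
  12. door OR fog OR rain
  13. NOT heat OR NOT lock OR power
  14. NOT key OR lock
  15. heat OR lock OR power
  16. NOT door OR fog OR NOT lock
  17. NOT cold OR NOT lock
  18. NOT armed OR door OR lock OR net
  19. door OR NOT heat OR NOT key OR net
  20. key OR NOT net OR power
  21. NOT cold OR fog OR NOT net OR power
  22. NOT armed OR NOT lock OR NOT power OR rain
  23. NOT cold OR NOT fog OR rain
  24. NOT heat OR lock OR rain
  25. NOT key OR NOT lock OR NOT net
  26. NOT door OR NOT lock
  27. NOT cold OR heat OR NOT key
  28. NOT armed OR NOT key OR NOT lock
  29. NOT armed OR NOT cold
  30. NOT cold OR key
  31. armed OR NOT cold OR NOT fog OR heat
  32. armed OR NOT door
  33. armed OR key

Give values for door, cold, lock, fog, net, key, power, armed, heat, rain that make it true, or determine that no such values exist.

Set door = False.
Try cold = True:
  (NOT cold OR NOT lock) forces lock = False.
  (NOT key OR lock) forces key = False.
  clause (NOT cold OR key) is falsified — backtrack.
So cold = False.
Set lock = True.
Set fog = True.
  then (NOT fog OR NOT key) forces key = False.
  then (armed OR key) forces armed = True.
  then (cold OR door OR key OR NOT power) forces power = False.
  then (NOT heat OR power) forces heat = False.
  then (key OR NOT net OR power) forces net = False.
Set rain = True.
All clauses satisfied.

door = False; cold = False; lock = True; fog = True; net = False; key = False; power = False; armed = True; heat = False; rain = True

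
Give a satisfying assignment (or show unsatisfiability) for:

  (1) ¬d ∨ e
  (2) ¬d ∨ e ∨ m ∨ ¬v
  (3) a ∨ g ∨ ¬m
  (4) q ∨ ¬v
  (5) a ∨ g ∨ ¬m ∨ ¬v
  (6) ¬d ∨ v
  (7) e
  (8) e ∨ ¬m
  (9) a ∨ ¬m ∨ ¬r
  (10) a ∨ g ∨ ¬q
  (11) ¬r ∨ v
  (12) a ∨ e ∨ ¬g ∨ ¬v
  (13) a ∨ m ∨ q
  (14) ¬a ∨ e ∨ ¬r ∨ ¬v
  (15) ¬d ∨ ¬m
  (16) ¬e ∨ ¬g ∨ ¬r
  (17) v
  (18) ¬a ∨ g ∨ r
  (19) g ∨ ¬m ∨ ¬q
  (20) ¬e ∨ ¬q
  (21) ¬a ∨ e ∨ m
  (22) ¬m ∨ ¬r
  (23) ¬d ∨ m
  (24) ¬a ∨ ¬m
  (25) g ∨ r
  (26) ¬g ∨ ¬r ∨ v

Case e = True:
  (v) forces v = True.
  (q ∨ ¬v) forces q = True.
  Clause (¬e ∨ ¬q) is falsified — contradiction.
Case e = False:
  Clause (e) is falsified — contradiction.
Both cases fail, so the formula is unsatisfiable.

The formula is unsatisfiable.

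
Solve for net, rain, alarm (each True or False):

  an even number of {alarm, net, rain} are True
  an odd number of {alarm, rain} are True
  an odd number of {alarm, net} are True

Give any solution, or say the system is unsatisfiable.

net=T; rain=T; alarm=F

{alarm, net, rain}: 2 true → even ✓
{alarm, rain}: 1 true → odd ✓
{alarm, net}: 1 true → odd ✓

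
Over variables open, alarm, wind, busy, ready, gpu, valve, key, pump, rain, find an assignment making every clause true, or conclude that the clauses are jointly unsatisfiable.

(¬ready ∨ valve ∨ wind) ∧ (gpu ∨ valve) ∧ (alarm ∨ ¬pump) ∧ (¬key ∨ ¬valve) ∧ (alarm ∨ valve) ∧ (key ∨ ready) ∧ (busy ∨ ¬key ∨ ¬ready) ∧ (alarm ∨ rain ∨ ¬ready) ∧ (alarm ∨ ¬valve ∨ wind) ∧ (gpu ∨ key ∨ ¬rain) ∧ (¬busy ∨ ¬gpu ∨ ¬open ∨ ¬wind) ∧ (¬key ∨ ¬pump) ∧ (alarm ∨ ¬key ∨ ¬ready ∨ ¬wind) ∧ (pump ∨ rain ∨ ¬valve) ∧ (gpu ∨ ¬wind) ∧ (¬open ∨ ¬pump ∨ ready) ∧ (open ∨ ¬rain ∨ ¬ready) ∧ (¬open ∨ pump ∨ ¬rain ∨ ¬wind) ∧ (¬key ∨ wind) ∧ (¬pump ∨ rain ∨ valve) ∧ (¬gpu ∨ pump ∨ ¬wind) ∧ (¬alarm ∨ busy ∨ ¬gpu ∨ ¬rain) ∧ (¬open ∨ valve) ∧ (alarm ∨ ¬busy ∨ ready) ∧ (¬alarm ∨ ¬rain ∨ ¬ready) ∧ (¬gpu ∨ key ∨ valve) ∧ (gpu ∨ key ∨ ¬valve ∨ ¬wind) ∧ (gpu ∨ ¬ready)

open = True, alarm = True, wind = False, busy = True, ready = True, gpu = True, valve = True, key = False, pump = True, rain = False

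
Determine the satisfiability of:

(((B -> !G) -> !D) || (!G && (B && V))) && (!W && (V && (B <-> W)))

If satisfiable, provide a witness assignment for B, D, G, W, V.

B: False; D: False; G: True; W: False; V: True

  ((B -> !G) -> !D) || (!G && (B && V)) = True
    (B -> !G) -> !D = True
      B -> !G = True
        !G = False
      !D = True
    !G && (B && V) = False
      !G = False
      B && V = False
  !W && (V && (B <-> W)) = True
    !W = True
    V && (B <-> W) = True
      B <-> W = True
Both conjuncts True, so the formula holds.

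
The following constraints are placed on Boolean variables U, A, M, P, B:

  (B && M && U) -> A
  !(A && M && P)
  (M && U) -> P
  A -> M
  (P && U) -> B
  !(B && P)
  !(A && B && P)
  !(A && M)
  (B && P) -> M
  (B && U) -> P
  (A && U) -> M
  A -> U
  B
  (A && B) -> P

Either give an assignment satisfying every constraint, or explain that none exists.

U: False; A: False; M: False; P: False; B: True

Unit clause (B) forces B = True.
In (!B || !P) only !P is left, so P = False.
In (!A || !B || P) only !A is left, so A = False.
In (!B || P || !U) only !U is left, so U = False.
Set M = False.
All clauses satisfied.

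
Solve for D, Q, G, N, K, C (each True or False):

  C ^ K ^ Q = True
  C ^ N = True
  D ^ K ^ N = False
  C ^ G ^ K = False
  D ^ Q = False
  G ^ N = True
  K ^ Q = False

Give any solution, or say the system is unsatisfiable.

D = False; Q = False; G = True; N = False; K = False; C = True

C ^ K ^ Q = T ^ F ^ F = True ✓
C ^ N = T ^ F = True ✓
D ^ K ^ N = F ^ F ^ F = False ✓
C ^ G ^ K = T ^ T ^ F = False ✓
D ^ Q = F ^ F = False ✓
G ^ N = T ^ F = True ✓
K ^ Q = F ^ F = False ✓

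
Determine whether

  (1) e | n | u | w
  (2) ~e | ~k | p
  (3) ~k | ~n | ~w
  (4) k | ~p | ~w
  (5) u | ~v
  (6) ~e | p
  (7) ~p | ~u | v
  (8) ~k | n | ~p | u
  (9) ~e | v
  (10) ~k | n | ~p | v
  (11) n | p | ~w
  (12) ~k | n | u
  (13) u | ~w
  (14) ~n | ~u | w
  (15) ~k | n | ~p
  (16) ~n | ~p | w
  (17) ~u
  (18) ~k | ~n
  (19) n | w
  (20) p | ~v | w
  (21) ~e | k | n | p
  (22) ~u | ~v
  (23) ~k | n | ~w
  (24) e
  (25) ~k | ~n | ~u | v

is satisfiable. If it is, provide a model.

The formula is unsatisfiable.

Case u = True:
  Clause (~u) is falsified — contradiction.
Case u = False:
  (u | ~v) forces v = False.
  (~e | v) forces e = False.
  Clause (e) is falsified — contradiction.
Both cases fail, so the formula is unsatisfiable.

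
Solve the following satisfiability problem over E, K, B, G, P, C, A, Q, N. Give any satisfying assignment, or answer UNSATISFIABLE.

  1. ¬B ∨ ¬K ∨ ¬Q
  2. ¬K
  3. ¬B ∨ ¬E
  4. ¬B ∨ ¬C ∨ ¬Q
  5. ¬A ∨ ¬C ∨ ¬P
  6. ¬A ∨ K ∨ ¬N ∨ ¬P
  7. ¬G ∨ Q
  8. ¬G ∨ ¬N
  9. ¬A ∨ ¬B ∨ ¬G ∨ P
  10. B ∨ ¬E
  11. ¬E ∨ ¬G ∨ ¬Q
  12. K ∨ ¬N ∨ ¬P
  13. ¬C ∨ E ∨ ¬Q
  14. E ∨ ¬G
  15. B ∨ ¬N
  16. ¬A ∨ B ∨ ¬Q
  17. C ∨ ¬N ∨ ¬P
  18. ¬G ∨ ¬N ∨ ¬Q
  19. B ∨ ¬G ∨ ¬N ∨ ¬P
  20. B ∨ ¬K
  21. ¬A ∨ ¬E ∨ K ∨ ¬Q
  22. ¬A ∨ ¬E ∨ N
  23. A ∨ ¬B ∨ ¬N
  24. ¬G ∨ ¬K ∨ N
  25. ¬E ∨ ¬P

E = False, K = False, B = True, G = False, P = True, C = False, A = True, Q = False, N = False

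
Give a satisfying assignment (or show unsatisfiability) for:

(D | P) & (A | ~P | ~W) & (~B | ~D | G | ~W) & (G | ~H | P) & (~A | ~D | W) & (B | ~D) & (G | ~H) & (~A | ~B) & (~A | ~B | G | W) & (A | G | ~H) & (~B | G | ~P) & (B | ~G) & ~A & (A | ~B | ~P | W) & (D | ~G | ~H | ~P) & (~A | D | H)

Unit clause (~A) forces A = False.
Set G = True.
  then (B | ~G) forces B = True.
Set W = True.
  then (A | ~P | ~W) forces P = False.
  then (D | P) forces D = True.
Set H = False.
All clauses satisfied.

G=T, B=T, W=T, A=F, P=F, H=F, D=T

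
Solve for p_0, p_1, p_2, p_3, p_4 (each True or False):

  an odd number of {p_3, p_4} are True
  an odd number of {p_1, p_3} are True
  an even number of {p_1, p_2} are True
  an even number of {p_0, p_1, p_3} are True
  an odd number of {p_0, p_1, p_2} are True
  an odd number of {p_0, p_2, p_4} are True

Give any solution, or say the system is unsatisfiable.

p_0=T, p_1=T, p_2=T, p_3=F, p_4=T

{p_3, p_4}: 1 true → odd ✓
{p_1, p_3}: 1 true → odd ✓
{p_1, p_2}: 2 true → even ✓
{p_0, p_1, p_3}: 2 true → even ✓
{p_0, p_1, p_2}: 3 true → odd ✓
{p_0, p_2, p_4}: 3 true → odd ✓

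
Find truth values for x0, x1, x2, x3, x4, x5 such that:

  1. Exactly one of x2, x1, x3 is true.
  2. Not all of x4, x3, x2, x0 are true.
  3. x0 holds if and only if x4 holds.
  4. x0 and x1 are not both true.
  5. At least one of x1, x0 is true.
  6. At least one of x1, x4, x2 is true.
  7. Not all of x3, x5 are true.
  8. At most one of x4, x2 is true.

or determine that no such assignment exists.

x0 = False; x1 = True; x2 = False; x3 = False; x4 = False; x5 = True

  (1) {x2, x1, x3}: 1 true — exactly one ✓
  (2) {x4, x3, x2, x0}: 0/4 true — not all ✓
  (3) x0=F, x4=F — same ✓
  (4) x0=F, x1=T — not both ✓
  (5) {x1, x0}: 1 true — at least one ✓
  (6) {x1, x4, x2}: 1 true — at least one ✓
  (7) {x3, x5}: 1/2 true — not all ✓
  (8) {x4, x2}: 0 true — at most one ✓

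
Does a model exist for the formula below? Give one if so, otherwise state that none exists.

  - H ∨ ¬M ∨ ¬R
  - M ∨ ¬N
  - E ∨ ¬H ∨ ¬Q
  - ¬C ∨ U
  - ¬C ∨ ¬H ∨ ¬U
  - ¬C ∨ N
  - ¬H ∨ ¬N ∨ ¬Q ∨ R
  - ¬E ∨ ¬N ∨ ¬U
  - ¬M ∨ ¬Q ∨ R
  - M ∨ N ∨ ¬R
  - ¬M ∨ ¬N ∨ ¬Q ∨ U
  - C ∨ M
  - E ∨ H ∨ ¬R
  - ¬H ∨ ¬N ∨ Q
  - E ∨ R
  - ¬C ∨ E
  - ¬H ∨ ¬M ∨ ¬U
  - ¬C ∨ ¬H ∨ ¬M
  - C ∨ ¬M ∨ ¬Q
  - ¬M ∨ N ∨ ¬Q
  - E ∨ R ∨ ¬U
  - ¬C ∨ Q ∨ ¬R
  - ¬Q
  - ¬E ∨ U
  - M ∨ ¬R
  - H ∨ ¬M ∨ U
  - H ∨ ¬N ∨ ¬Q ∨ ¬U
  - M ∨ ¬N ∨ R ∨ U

H = True, U = False, M = True, C = False, R = True, N = False, Q = False, E = False

Unit clause (¬Q) forces Q = False.
Set H = True.
  then (¬H ∨ ¬N ∨ Q) forces N = False.
  then (¬C ∨ N) forces C = False.
  then (C ∨ M) forces M = True.
  then (¬H ∨ ¬M ∨ ¬U) forces U = False.
  then (¬E ∨ U) forces E = False.
  then (E ∨ R) forces R = True.
All clauses satisfied.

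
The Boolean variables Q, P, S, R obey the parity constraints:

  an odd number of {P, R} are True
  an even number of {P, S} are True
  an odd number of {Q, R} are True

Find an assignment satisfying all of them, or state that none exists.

Q: True, P: True, S: True, R: False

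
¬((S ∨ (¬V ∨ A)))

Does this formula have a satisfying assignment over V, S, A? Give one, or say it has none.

V=T, S=F, A=F

  ¬((S ∨ (¬V ∨ A))) = True
    S ∨ (¬V ∨ A) = False
      ¬V ∨ A = False
        ¬V = False
The formula evaluates to True.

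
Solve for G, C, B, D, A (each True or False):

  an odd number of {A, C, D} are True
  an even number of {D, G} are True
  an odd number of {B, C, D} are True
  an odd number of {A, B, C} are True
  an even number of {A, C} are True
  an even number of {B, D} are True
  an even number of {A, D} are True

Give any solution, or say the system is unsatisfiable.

G = True, C = True, B = True, D = True, A = True

{A, C, D}: 3 true → odd ✓
{D, G}: 2 true → even ✓
{B, C, D}: 3 true → odd ✓
{A, B, C}: 3 true → odd ✓
{A, C}: 2 true → even ✓
{B, D}: 2 true → even ✓
{A, D}: 2 true → even ✓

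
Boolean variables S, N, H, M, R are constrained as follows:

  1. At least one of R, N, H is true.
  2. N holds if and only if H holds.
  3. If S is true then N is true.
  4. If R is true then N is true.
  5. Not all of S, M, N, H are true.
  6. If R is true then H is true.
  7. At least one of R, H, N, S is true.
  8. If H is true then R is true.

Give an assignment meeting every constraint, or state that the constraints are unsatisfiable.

S: False, N: True, H: True, M: True, R: True

  (1) {R, N, H}: 3 true — at least one ✓
  (2) N=T, H=T — same ✓
  (3) S=F ⇒ N: vacuous ✓
  (4) R=T ⇒ N: T ✓
  (5) {S, M, N, H}: 3/4 true — not all ✓
  (6) R=T ⇒ H: T ✓
  (7) {R, H, N, S}: 3 true — at least one ✓
  (8) H=T ⇒ R: T ✓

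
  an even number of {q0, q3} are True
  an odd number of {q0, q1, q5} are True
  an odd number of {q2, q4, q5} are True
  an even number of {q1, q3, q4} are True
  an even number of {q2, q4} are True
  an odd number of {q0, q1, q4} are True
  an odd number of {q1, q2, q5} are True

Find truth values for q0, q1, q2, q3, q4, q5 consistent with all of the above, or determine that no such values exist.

Adding constraints 1, 4, 6 mod 2: every variable appears an even number of times on the left, so the left side is 0.
But the right sides sum to 1 (mod 2). 0 ≠ 1 — the system is inconsistent.

UNSATISFIABLE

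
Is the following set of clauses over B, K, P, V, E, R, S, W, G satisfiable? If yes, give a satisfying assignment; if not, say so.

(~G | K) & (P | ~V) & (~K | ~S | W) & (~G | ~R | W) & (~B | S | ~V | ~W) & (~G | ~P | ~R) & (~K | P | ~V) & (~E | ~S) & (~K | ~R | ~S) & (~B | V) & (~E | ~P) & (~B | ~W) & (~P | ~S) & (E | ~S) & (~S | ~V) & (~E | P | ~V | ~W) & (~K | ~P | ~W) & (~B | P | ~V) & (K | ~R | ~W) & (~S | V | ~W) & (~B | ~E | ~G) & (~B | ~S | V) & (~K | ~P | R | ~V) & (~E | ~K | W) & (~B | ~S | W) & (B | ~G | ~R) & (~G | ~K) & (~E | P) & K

B: False, K: True, P: False, V: False, E: False, R: True, S: False, W: True, G: False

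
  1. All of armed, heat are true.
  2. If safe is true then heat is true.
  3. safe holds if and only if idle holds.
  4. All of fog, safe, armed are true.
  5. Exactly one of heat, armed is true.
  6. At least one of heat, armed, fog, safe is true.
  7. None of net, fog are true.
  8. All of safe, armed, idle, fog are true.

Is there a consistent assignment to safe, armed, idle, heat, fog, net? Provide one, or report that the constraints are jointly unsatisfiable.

Case fog = True:
  Constraint (7) is violated (fog=T) — contradiction.
Case fog = False:
  Constraint (4) is violated (fog=F) — contradiction.
Both cases fail — unsatisfiable.

The formula is unsatisfiable.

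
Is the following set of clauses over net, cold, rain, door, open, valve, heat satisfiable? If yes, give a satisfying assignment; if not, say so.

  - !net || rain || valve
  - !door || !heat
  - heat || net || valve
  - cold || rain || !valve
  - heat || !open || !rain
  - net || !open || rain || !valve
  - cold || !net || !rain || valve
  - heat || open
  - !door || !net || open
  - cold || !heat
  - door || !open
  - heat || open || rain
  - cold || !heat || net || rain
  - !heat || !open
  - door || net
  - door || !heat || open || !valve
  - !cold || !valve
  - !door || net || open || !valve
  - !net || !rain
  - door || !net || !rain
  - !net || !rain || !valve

Case net = True:
  (!net || !rain) forces rain = False.
  (!net || rain || valve) forces valve = True.
  (cold || rain || !valve) forces cold = True.
  Clause (!cold || !valve) is falsified — contradiction.
Case net = False:
  (door || net) forces door = True.
  (!door || !heat) forces heat = False.
  (heat || net || valve) forces valve = True.
  (heat || open) forces open = True.
  (heat || !open || !rain) forces rain = False.
  Clause (net || !open || rain || !valve) is falsified — contradiction.
Both cases fail, so the formula is unsatisfiable.

Unsatisfiable — no assignment works.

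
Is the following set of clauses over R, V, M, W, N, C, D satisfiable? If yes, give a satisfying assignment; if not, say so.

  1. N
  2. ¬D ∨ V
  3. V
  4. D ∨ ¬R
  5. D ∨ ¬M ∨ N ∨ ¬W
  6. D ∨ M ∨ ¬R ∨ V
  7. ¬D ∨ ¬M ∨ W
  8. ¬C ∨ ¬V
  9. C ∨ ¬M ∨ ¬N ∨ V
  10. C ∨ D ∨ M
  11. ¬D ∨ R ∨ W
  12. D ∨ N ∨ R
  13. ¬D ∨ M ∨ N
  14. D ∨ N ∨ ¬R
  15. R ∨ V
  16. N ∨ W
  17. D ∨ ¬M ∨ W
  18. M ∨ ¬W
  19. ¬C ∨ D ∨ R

R=F, V=T, M=T, W=T, N=T, C=F, D=F

Unit clause (N) forces N = True.
Unit clause (V) forces V = True.
In (¬C ∨ ¬V) only ¬C is left, so C = False.
Set R = False.
Try M = False:
  (C ∨ D ∨ M) forces D = True.
  (¬D ∨ R ∨ W) forces W = True.
  clause (M ∨ ¬W) is falsified — backtrack.
So M = True.
Set W = True.
Set D = False.
All clauses satisfied.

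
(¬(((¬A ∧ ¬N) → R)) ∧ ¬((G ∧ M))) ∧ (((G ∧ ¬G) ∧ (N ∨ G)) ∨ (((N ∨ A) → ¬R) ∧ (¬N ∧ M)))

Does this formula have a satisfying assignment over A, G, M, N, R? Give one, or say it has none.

A = False, G = False, M = True, N = False, R = False

  ¬(((¬A ∧ ¬N) → R)) ∧ ¬((G ∧ M)) = True
    ¬(((¬A ∧ ¬N) → R)) = True
      (¬A ∧ ¬N) → R = False
        ¬A ∧ ¬N = True
          ¬A = True
          ¬N = True
    ¬((G ∧ M)) = True
      G ∧ M = False
  ((G ∧ ¬G) ∧ (N ∨ G)) ∨ (((N ∨ A) → ¬R) ∧ (¬N ∧ M)) = True
    (G ∧ ¬G) ∧ (N ∨ G) = False
      G ∧ ¬G = False
        ¬G = True
      N ∨ G = False
    ((N ∨ A) → ¬R) ∧ (¬N ∧ M) = True
      (N ∨ A) → ¬R = True
        N ∨ A = False
        ¬R = True
      ¬N ∧ M = True
        ¬N = True
Both conjuncts True, so the formula holds.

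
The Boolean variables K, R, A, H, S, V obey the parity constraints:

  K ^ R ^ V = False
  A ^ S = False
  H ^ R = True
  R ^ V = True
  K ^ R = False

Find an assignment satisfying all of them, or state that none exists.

K: True, R: True, A: False, H: False, S: False, V: False

K ^ R ^ V = T ^ T ^ F = False ✓
A ^ S = F ^ F = False ✓
H ^ R = F ^ T = True ✓
R ^ V = T ^ F = True ✓
K ^ R = T ^ T = False ✓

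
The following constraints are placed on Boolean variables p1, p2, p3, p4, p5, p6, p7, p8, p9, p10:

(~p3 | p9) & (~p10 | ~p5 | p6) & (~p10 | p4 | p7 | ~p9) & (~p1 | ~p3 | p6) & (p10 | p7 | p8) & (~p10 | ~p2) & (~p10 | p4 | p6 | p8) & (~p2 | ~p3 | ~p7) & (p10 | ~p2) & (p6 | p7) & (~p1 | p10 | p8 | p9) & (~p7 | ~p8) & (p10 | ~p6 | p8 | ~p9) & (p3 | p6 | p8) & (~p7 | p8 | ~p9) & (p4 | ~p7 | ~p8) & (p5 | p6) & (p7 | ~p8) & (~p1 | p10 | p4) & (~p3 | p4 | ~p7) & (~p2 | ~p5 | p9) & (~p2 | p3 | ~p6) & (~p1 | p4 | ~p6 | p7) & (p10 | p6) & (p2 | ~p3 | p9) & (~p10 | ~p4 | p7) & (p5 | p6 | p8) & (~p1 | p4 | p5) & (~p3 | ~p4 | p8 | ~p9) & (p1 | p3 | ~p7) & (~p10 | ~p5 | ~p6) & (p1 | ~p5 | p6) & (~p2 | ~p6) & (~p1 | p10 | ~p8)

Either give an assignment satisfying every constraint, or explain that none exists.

p1: False, p2: False, p3: False, p4: False, p5: False, p6: True, p7: False, p8: False, p9: False, p10: True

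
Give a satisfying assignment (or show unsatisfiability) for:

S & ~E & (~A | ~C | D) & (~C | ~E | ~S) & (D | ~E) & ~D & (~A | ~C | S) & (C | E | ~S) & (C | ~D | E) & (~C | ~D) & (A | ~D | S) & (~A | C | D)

E = False; A = False; S = True; C = True; D = False

Unit clause (S) forces S = True.
Unit clause (~E) forces E = False.
Unit clause (~D) forces D = False.
In (C | E | ~S) only C is left, so C = True.
In (~A | ~C | D) only ~A is left, so A = False.
All clauses satisfied.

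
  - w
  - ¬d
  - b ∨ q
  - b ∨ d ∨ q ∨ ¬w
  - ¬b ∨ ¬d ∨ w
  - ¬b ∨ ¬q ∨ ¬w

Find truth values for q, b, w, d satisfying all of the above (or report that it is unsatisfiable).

Unit clause (w) forces w = True.
Unit clause (¬d) forces d = False.
Set q = False.
  then (b ∨ q) forces b = True.
Check each clause:
  (w): w holds.
  (¬d): ¬d holds.
  (b ∨ q): b holds.
  (b ∨ d ∨ q ∨ ¬w): b holds.
  (¬b ∨ ¬d ∨ w): ¬d holds.
  (¬b ∨ ¬q ∨ ¬w): ¬q holds.
All clauses satisfied.

q: False; b: True; w: True; d: False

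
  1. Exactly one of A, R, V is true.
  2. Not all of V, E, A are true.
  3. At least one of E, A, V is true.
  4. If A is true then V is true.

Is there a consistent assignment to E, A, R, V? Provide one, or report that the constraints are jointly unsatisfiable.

E = True, A = False, R = False, V = True

  (1) {A, R, V}: 1 true — exactly one ✓
  (2) {V, E, A}: 2/3 true — not all ✓
  (3) {E, A, V}: 2 true — at least one ✓
  (4) A=F ⇒ V: vacuous ✓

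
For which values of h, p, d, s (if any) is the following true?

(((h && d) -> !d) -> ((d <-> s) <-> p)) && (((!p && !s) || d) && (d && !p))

h = False, p = False, d = True, s = False

  ((h && d) -> !d) -> ((d <-> s) <-> p) = True
    (h && d) -> !d = True
      h && d = False
      !d = False
    (d <-> s) <-> p = True
      d <-> s = False
  ((!p && !s) || d) && (d && !p) = True
    (!p && !s) || d = True
      !p && !s = True
        !p = True
        !s = True
    d && !p = True
      !p = True
Both conjuncts True, so the formula holds.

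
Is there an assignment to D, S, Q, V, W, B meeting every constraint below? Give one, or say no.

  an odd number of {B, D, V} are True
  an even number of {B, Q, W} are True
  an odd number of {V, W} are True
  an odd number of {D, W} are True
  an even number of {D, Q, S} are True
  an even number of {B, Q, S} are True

D = True, S = False, Q = True, V = True, W = False, B = True

{B, D, V}: 3 true → odd ✓
{B, Q, W}: 2 true → even ✓
{V, W}: 1 true → odd ✓
{D, W}: 1 true → odd ✓
{D, Q, S}: 2 true → even ✓
{B, Q, S}: 2 true → even ✓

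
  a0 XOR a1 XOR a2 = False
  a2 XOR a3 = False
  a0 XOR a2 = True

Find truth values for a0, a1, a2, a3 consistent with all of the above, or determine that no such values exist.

a0 = False, a1 = True, a2 = True, a3 = True

a0 XOR a1 XOR a2 = F XOR T XOR T = False ✓
a2 XOR a3 = T XOR T = False ✓
a0 XOR a2 = F XOR T = True ✓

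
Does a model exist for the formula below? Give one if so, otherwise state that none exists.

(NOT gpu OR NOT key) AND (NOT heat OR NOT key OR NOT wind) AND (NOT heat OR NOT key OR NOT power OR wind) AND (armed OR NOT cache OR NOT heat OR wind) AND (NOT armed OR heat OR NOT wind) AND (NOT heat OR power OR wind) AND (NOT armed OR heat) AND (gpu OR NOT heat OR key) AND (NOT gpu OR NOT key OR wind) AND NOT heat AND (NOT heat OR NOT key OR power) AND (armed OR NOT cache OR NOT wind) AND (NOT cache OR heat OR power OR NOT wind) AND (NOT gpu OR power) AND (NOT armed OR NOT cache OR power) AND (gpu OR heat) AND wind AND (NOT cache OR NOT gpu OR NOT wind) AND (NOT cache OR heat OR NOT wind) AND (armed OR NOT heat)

heat=F, key=F, wind=T, power=T, gpu=T, cache=F, armed=F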